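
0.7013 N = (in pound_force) 0.1577. Check: 1 pound_force = 4.4482216 N, so 0.7013 N = 0.7013 / 4.4482216 = 0.15765851 pound_force ≈ 0.1577 pound_force (4 s.f.).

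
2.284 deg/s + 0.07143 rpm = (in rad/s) 1 deg/s = 0.017453293 rad/s, so 2.284 deg/s = 2.284 * 0.017453293 = 0.03986332 rad/s. 1 rpm = 0.10471976 rad/s, so 0.07143 rpm = 0.07143 * 0.10471976 = 0.0074801321 rad/s. Sum: 0.03986332 + 0.0074801321 = 0.047343452 rad/s. Result: 0.047343452 rad/s ≈ 0.04734 rad/s (4 s.f.). Final answer: 0.04734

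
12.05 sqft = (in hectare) 1 sqft = 0.09290304 m^2, so 12.05 sqft = 12.05 * 0.09290304 = 1.1194816 m^2. 1 hectare = 10000 m^2, so 1.1194816 m^2 = 1.1194816 / 10000 = 0.00011194816 hectare ≈ 0.0001119 hectare (4 s.f.). Final answer: 0.0001119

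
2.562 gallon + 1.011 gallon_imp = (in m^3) 1 gallon = 0.0037854118 m^3, so 2.562 gallon = 2.562 * 0.0037854118 = 0.009698225 m^3. 1 gallon_imp = 0.00454609 m^3, so 1.011 gallon_imp = 1.011 * 0.00454609 = 0.004596097 m^3. Sum: 0.009698225 + 0.004596097 = 0.014294322 m^3. Result: 0.014294322 m^3 ≈ 0.01429 m^3 (4 s.f.). Final answer: 0.01429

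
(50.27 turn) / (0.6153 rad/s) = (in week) 1 turn = 6.2831853 rad, so 50.27 turn = 50.27 * 6.2831853 = 315.85573 rad. 0.6153 rad/s is already in rad/s. Combine: 315.85573 rad / 0.6153 rad/s = 513.33614 s. 1 week = 604800 s, so 513.33614 s = 513.33614 / 604800 = 0.00084877007 week ≈ 0.0008488 week (4 s.f.). Final answer: 0.0008488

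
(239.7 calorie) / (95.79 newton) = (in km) 0.01047. Check: 1 calorie = 4.184 J, so 239.7 calorie = 239.7 * 4.184 = 1002.9048 J. 95.79 newton = 95.79 N. Combine: 1002.9048 J / 95.79 N = 10.469828 m. 1 km = 1000 m, so 10.469828 m = 10.469828 / 1000 = 0.010469828 km ≈ 0.01047 km (4 s.f.).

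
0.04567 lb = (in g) 20.72. Check: 1 lb = 0.45359237 kg, so 0.04567 lb = 0.04567 * 0.45359237 = 0.020715564 kg. 1 g = 0.001 kg, so 0.020715564 kg = 0.020715564 / 0.001 = 20.715564 g ≈ 20.72 g (4 s.f.).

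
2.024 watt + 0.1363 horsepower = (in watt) 2.024 watt = 2.024 W. 1 horsepower = 745.69987 W, so 0.1363 horsepower = 0.1363 * 745.69987 = 101.63889 W. Sum: 2.024 + 101.63889 = 103.66289 W. 103.66289 W = 103.66289 watt ≈ 103.7 watt (4 s.f.). Final answer: 103.7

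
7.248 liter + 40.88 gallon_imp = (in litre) 193.1. Check: 1 liter = 0.001 m^3, so 7.248 liter = 7.248 * 0.001 = 0.007248 m^3. 1 gallon_imp = 0.00454609 m^3, so 40.88 gallon_imp = 40.88 * 0.00454609 = 0.18584416 m^3. Sum: 0.007248 + 0.18584416 = 0.19309216 m^3. 1 litre = 0.001 m^3, so 0.19309216 m^3 = 0.19309216 / 0.001 = 193.09216 litre ≈ 193.1 litre (4 s.f.).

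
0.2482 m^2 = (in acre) 6.133e-05. Check: 1 acre = 4046.8564 m^2, so 0.2482 m^2 = 0.2482 / 4046.8564 = 6.1331556e-05 acre ≈ 6.133e-05 acre (4 s.f.).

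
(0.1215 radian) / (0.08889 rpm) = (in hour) 0.1215 radian = 0.1215 rad. 1 rpm = 0.10471976 rad/s, so 0.08889 rpm = 0.08889 * 0.10471976 = 0.009308539 rad/s. Combine: 0.1215 rad / 0.009308539 rad/s = 13.052532 s. 1 hour = 3600 s, so 13.052532 s = 13.052532 / 3600 = 0.0036257032 hour ≈ 0.003626 hour (4 s.f.). Final answer: 0.003626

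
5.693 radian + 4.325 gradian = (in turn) 0.9169. Check: 5.693 radian = 5.693 rad. 1 gradian = 0.015707963 rad, so 4.325 gradian = 4.325 * 0.015707963 = 0.067936941 rad. Sum: 5.693 + 0.067936941 = 5.7609369 rad. 1 turn = 6.2831853 rad, so 5.7609369 rad = 5.7609369 / 6.2831853 = 0.91688159 turn ≈ 0.9169 turn (4 s.f.).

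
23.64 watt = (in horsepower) 0.0317. Check: 23.64 watt = 23.64 W. 1 horsepower = 745.69987 W, so 23.64 W = 23.64 / 745.69987 = 0.031701762 horsepower ≈ 0.0317 horsepower (4 s.f.).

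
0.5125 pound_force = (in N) 2.28. Check: 1 pound_force = 4.4482216 N, so 0.5125 pound_force = 0.5125 * 4.4482216 = 2.2797136 N. Result: 2.2797136 N ≈ 2.28 N (4 s.f.).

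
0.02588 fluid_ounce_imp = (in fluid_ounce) 1 fluid_ounce_imp = 2.8413063e-05 m^3, so 0.02588 fluid_ounce_imp = 0.02588 * 2.8413063e-05 = 7.3533006e-07 m^3. 1 fluid_ounce = 2.957353e-05 m^3, so 7.3533006e-07 m^3 = 7.3533006e-07 / 2.957353e-05 = 0.024864467 fluid_ounce ≈ 0.02486 fluid_ounce (4 s.f.). Final answer: 0.02486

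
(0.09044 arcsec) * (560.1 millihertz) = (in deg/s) 1 arcsec = 4.8481368e-06 rad, so 0.09044 arcsec = 0.09044 * 4.8481368e-06 = 4.3846549e-07 rad. 1 millihertz = 0.001 Hz, so 560.1 millihertz = 560.1 * 0.001 = 0.5601 Hz. Combine: 4.3846549e-07 rad * 0.5601 Hz = 2.4558452e-07 rad/s. 1 deg/s = 0.017453293 rad/s, so 2.4558452e-07 rad/s = 2.4558452e-07 / 0.017453293 = 1.4070957e-05 deg/s ≈ 1.407e-05 deg/s (4 s.f.). Final answer: 1.407e-05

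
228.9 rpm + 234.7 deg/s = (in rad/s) 28.07. Check: 1 rpm = 0.10471976 rad/s, so 228.9 rpm = 228.9 * 0.10471976 = 23.970352 rad/s. 1 deg/s = 0.017453293 rad/s, so 234.7 deg/s = 234.7 * 0.017453293 = 4.0962878 rad/s. Sum: 23.970352 + 4.0962878 = 28.06664 rad/s. Result: 28.06664 rad/s ≈ 28.07 rad/s (4 s.f.).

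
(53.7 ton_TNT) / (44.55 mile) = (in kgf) 3.196e+05. Check: 1 ton_TNT = 4.184e+09 J, so 53.7 ton_TNT = 53.7 * 4.184e+09 = 2.246808e+11 J. 1 mile = 1609.344 m, so 44.55 mile = 44.55 * 1609.344 = 71696.275 m. Combine: 2.246808e+11 J / 71696.275 m = 3133786.2 N. 1 kgf = 9.80665 N, so 3133786.2 N = 3133786.2 / 9.80665 = 319557.26 kgf ≈ 3.196e+05 kgf (4 s.f.).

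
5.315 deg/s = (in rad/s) 0.09276. Check: 1 deg/s = 0.017453293 rad/s, so 5.315 deg/s = 5.315 * 0.017453293 = 0.09276425 rad/s. Result: 0.09276425 rad/s ≈ 0.09276 rad/s (4 s.f.).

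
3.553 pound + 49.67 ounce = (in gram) 1 pound = 0.45359237 kg, so 3.553 pound = 3.553 * 0.45359237 = 1.6116137 kg. 1 ounce = 0.028349523 kg, so 49.67 ounce = 49.67 * 0.028349523 = 1.4081208 kg. Sum: 1.6116137 + 1.4081208 = 3.0197345 kg. 1 gram = 0.001 kg, so 3.0197345 kg = 3.0197345 / 0.001 = 3019.7345 gram ≈ 3020 gram (4 s.f.). Final answer: 3020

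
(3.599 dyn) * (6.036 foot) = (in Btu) 6.276e-08. Check: 1 dyn = 1e-05 N, so 3.599 dyn = 3.599 * 1e-05 = 3.599e-05 N. 1 foot = 0.3048 m, so 6.036 foot = 6.036 * 0.3048 = 1.8397728 m. Combine: 3.599e-05 N * 1.8397728 m = 6.6213423e-05 J. 1 Btu = 1055.0559 J, so 6.6213423e-05 J = 6.6213423e-05 / 1055.0559 = 6.2758216e-08 Btu ≈ 6.276e-08 Btu (4 s.f.).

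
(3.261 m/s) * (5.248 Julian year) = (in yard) 5.906e+08. Check: 3.261 m/s is already in m/s. 1 Julian year = 31557600 s, so 5.248 Julian year = 5.248 * 31557600 = 1.6561428e+08 s. Combine: 3.261 m/s * 1.6561428e+08 s = 5.4006818e+08 m. 1 yard = 0.9144 m, so 5.4006818e+08 m = 5.4006818e+08 / 0.9144 = 5.9062575e+08 yard ≈ 5.906e+08 yard (4 s.f.).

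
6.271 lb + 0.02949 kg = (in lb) 6.336. Check: 1 lb = 0.45359237 kg, so 6.271 lb = 6.271 * 0.45359237 = 2.8444778 kg. 0.02949 kg is already in kg. Sum: 2.8444778 + 0.02949 = 2.8739678 kg. 1 lb = 0.45359237 kg, so 2.8739678 kg = 2.8739678 / 0.45359237 = 6.3360143 lb ≈ 6.336 lb (4 s.f.).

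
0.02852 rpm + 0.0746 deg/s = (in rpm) 1 rpm = 0.10471976 rad/s, so 0.02852 rpm = 0.02852 * 0.10471976 = 0.0029866074 rad/s. 1 deg/s = 0.017453293 rad/s, so 0.0746 deg/s = 0.0746 * 0.017453293 = 0.0013020156 rad/s. Sum: 0.0029866074 + 0.0013020156 = 0.004288623 rad/s. 1 rpm = 0.10471976 rad/s, so 0.004288623 rad/s = 0.004288623 / 0.10471976 = 0.040953333 rpm ≈ 0.04095 rpm (4 s.f.). Final answer: 0.04095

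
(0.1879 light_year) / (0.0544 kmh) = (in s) 1 light_year = 9.4607305e+15 m, so 0.1879 light_year = 0.1879 * 9.4607305e+15 = 1.7776713e+15 m. 1 kmh = 0.27777778 m/s, so 0.0544 kmh = 0.0544 * 0.27777778 = 0.015111111 m/s. Combine: 1.7776713e+15 m / 0.015111111 m/s = 1.1764001e+17 s. Result: 1.1764001e+17 s ≈ 1.176e+17 s (4 s.f.). Final answer: 1.176e+17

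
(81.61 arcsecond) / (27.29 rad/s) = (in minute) 2.416e-07. Check: 1 arcsecond = 4.8481368e-06 rad, so 81.61 arcsecond = 81.61 * 4.8481368e-06 = 0.00039565645 rad. 27.29 rad/s is already in rad/s. Combine: 0.00039565645 rad / 27.29 rad/s = 1.4498221e-05 s. 1 minute = 60 s, so 1.4498221e-05 s = 1.4498221e-05 / 60 = 2.4163701e-07 minute ≈ 2.416e-07 minute (4 s.f.).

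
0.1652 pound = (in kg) 1 pound = 0.45359237 kg, so 0.1652 pound = 0.1652 * 0.45359237 = 0.07493346 kg. Result: 0.07493346 kg ≈ 0.07493 kg (4 s.f.). Final answer: 0.07493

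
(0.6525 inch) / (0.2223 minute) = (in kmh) 0.004473. Check: 1 inch = 0.0254 m, so 0.6525 inch = 0.6525 * 0.0254 = 0.0165735 m. 1 minute = 60 s, so 0.2223 minute = 0.2223 * 60 = 13.338 s. Combine: 0.0165735 m / 13.338 s = 0.0012425776 m/s. 1 kmh = 0.27777778 m/s, so 0.0012425776 m/s = 0.0012425776 / 0.27777778 = 0.0044732794 kmh ≈ 0.004473 kmh (4 s.f.).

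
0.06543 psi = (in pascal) 1 psi = 6894.7573 Pa, so 0.06543 psi = 0.06543 * 6894.7573 = 451.12397 Pa. 451.12397 Pa = 451.12397 pascal ≈ 451.1 pascal (4 s.f.). Final answer: 451.1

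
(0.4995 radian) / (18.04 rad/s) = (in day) 0.4995 radian = 0.4995 rad. 18.04 rad/s is already in rad/s. Combine: 0.4995 rad / 18.04 rad/s = 0.02768847 s. 1 day = 86400 s, so 0.02768847 s = 0.02768847 / 86400 = 3.204684e-07 day ≈ 3.205e-07 day (4 s.f.). Final answer: 3.205e-07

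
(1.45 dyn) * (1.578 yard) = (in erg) 209.2. Check: 1 dyn = 1e-05 N, so 1.45 dyn = 1.45 * 1e-05 = 1.45e-05 N. 1 yard = 0.9144 m, so 1.578 yard = 1.578 * 0.9144 = 1.4429232 m. Combine: 1.45e-05 N * 1.4429232 m = 2.0922386e-05 J. 1 erg = 1e-07 J, so 2.0922386e-05 J = 2.0922386e-05 / 1e-07 = 209.22386 erg ≈ 209.2 erg (4 s.f.).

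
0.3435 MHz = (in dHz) 3.435e+06. Check: 1 MHz = 1000000 Hz, so 0.3435 MHz = 0.3435 * 1000000 = 343500 Hz. 1 dHz = 0.1 Hz, so 343500 Hz = 343500 / 0.1 = 3435000 dHz ≈ 3.435e+06 dHz (4 s.f.).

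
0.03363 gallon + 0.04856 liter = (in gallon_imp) 1 gallon = 0.0037854118 m^3, so 0.03363 gallon = 0.03363 * 0.0037854118 = 0.0001273034 m^3. 1 liter = 0.001 m^3, so 0.04856 liter = 0.04856 * 0.001 = 4.856e-05 m^3. Sum: 0.0001273034 + 4.856e-05 = 0.0001758634 m^3. 1 gallon_imp = 0.00454609 m^3, so 0.0001758634 m^3 = 0.0001758634 / 0.00454609 = 0.03868454 gallon_imp ≈ 0.03868 gallon_imp (4 s.f.). Final answer: 0.03868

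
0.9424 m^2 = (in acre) 1 acre = 4046.8564 m^2, so 0.9424 m^2 = 0.9424 / 4046.8564 = 0.00023287211 acre ≈ 0.0002329 acre (4 s.f.). Final answer: 0.0002329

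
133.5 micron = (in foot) 0.000438. Check: 1 micron = 1e-06 m, so 133.5 micron = 133.5 * 1e-06 = 0.0001335 m. 1 foot = 0.3048 m, so 0.0001335 m = 0.0001335 / 0.3048 = 0.00043799213 foot ≈ 0.000438 foot (4 s.f.).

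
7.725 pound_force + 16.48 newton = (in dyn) 1 pound_force = 4.4482216 N, so 7.725 pound_force = 7.725 * 4.4482216 = 34.362512 N. 16.48 newton = 16.48 N. Sum: 34.362512 + 16.48 = 50.842512 N. 1 dyn = 1e-05 N, so 50.842512 N = 50.842512 / 1e-05 = 5084251.2 dyn ≈ 5.084e+06 dyn (4 s.f.). Final answer: 5.084e+06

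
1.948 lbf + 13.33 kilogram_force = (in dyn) 1 lbf = 4.4482216 N, so 1.948 lbf = 1.948 * 4.4482216 = 8.6651357 N. 1 kilogram_force = 9.80665 N, so 13.33 kilogram_force = 13.33 * 9.80665 = 130.72264 N. Sum: 8.6651357 + 130.72264 = 139.38778 N. 1 dyn = 1e-05 N, so 139.38778 N = 139.38778 / 1e-05 = 13938778 dyn ≈ 1.394e+07 dyn (4 s.f.). Final answer: 1.394e+07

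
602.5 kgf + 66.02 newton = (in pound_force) 1 kgf = 9.80665 N, so 602.5 kgf = 602.5 * 9.80665 = 5908.5066 N. 66.02 newton = 66.02 N. Sum: 5908.5066 + 66.02 = 5974.5266 N. 1 pound_force = 4.4482216 N, so 5974.5266 N = 5974.5266 / 4.4482216 = 1343.127 pound_force ≈ 1343 pound_force (4 s.f.). Final answer: 1343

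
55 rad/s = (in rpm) 525.2. Check: 1 rpm = 0.10471976 rad/s, so 55 rad/s = 55 / 0.10471976 = 525.21131 rpm ≈ 525.2 rpm (4 s.f.).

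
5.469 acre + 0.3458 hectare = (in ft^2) 1 acre = 4046.8564 m^2, so 5.469 acre = 5.469 * 4046.8564 = 22132.258 m^2. 1 hectare = 10000 m^2, so 0.3458 hectare = 0.3458 * 10000 = 3458 m^2. Sum: 22132.258 + 3458 = 25590.258 m^2. 1 ft^2 = 0.09290304 m^2, so 25590.258 m^2 = 25590.258 / 0.09290304 = 275451.24 ft^2 ≈ 2.755e+05 ft^2 (4 s.f.). Final answer: 2.755e+05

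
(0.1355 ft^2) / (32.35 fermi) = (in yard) 4.256e+11. Check: 1 ft^2 = 0.09290304 m^2, so 0.1355 ft^2 = 0.1355 * 0.09290304 = 0.012588362 m^2. 1 fermi = 1e-15 m, so 32.35 fermi = 32.35 * 1e-15 = 3.235e-14 m. Combine: 0.012588362 m^2 / 3.235e-14 m = 3.891302e+11 m. 1 yard = 0.9144 m, so 3.891302e+11 m = 3.891302e+11 / 0.9144 = 4.2555796e+11 yard ≈ 4.256e+11 yard (4 s.f.).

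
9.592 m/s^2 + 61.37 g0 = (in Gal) 6.114e+04. Check: 9.592 m/s^2 is already in m/s^2. 1 g0 = 9.80665 m/s^2, so 61.37 g0 = 61.37 * 9.80665 = 601.83411 m/s^2. Sum: 9.592 + 601.83411 = 611.42611 m/s^2. 1 Gal = 0.01 m/s^2, so 611.42611 m/s^2 = 611.42611 / 0.01 = 61142.611 Gal ≈ 6.114e+04 Gal (4 s.f.).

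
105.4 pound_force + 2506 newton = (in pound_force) 1 pound_force = 4.4482216 N, so 105.4 pound_force = 105.4 * 4.4482216 = 468.84256 N. 2506 newton = 2506 N. Sum: 468.84256 + 2506 = 2974.8426 N. 1 pound_force = 4.4482216 N, so 2974.8426 N = 2974.8426 / 4.4482216 = 668.77121 pound_force ≈ 668.8 pound_force (4 s.f.). Final answer: 668.8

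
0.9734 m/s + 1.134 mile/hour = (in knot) 0.9734 m/s is already in m/s. 1 mile/hour = 0.44704 m/s, so 1.134 mile/hour = 1.134 * 0.44704 = 0.50694336 m/s. Sum: 0.9734 + 0.50694336 = 1.4803434 m/s. 1 knot = 0.51444444 m/s, so 1.4803434 m/s = 1.4803434 / 0.51444444 = 2.8775573 knot ≈ 2.878 knot (4 s.f.). Final answer: 2.878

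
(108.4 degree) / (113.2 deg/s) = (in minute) 0.01596. Check: 1 degree = 0.017453293 rad, so 108.4 degree = 108.4 * 0.017453293 = 1.8919369 rad. 1 deg/s = 0.017453293 rad/s, so 113.2 deg/s = 113.2 * 0.017453293 = 1.9757127 rad/s. Combine: 1.8919369 rad / 1.9757127 rad/s = 0.95759717 s. 1 minute = 60 s, so 0.95759717 s = 0.95759717 / 60 = 0.015959953 minute ≈ 0.01596 minute (4 s.f.).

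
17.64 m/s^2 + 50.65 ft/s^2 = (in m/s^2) 33.08. Check: 17.64 m/s^2 is already in m/s^2. 1 ft/s^2 = 0.3048 m/s^2, so 50.65 ft/s^2 = 50.65 * 0.3048 = 15.43812 m/s^2. Sum: 17.64 + 15.43812 = 33.07812 m/s^2. Result: 33.07812 m/s^2 ≈ 33.08 m/s^2 (4 s.f.).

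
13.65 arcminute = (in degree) 1 arcminute = 0.00029088821 rad, so 13.65 arcminute = 13.65 * 0.00029088821 = 0.003970624 rad. 1 degree = 0.017453293 rad, so 0.003970624 rad = 0.003970624 / 0.017453293 = 0.2275 degree. Final answer: 0.2275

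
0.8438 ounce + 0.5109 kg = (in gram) 534.8. Check: 1 ounce = 0.028349523 kg, so 0.8438 ounce = 0.8438 * 0.028349523 = 0.023921328 kg. 0.5109 kg is already in kg. Sum: 0.023921328 + 0.5109 = 0.53482133 kg. 1 gram = 0.001 kg, so 0.53482133 kg = 0.53482133 / 0.001 = 534.82133 gram ≈ 534.8 gram (4 s.f.).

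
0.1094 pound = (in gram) 49.62. Check: 1 pound = 0.45359237 kg, so 0.1094 pound = 0.1094 * 0.45359237 = 0.049623005 kg. 1 gram = 0.001 kg, so 0.049623005 kg = 0.049623005 / 0.001 = 49.623005 gram ≈ 49.62 gram (4 s.f.).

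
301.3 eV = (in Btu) 1 eV = 1.6021766e-19 J, so 301.3 eV = 301.3 * 1.6021766e-19 = 4.8273582e-17 J. 1 Btu = 1055.0559 J, so 4.8273582e-17 J = 4.8273582e-17 / 1055.0559 = 4.5754527e-20 Btu ≈ 4.575e-20 Btu (4 s.f.). Final answer: 4.575e-20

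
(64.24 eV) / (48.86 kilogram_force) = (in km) 2.148e-23. Check: 1 eV = 1.6021766e-19 J, so 64.24 eV = 64.24 * 1.6021766e-19 = 1.0292383e-17 J. 1 kilogram_force = 9.80665 N, so 48.86 kilogram_force = 48.86 * 9.80665 = 479.15292 N. Combine: 1.0292383e-17 J / 479.15292 N = 2.1480371e-20 m. 1 km = 1000 m, so 2.1480371e-20 m = 2.1480371e-20 / 1000 = 2.1480371e-23 km ≈ 2.148e-23 km (4 s.f.).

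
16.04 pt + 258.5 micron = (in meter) 1 pt = 0.00035277778 m, so 16.04 pt = 16.04 * 0.00035277778 = 0.0056585556 m. 1 micron = 1e-06 m, so 258.5 micron = 258.5 * 1e-06 = 0.0002585 m. Sum: 0.0056585556 + 0.0002585 = 0.0059170556 m. 0.0059170556 m = 0.0059170556 meter ≈ 0.005917 meter (4 s.f.). Final answer: 0.005917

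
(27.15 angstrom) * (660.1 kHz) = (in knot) 1 angstrom = 1e-10 m, so 27.15 angstrom = 27.15 * 1e-10 = 2.715e-09 m. 1 kHz = 1000 Hz, so 660.1 kHz = 660.1 * 1000 = 660100 Hz. Combine: 2.715e-09 m * 660100 Hz = 0.0017921715 m/s. 1 knot = 0.51444444 m/s, so 0.0017921715 m/s = 0.0017921715 / 0.51444444 = 0.0034837027 knot ≈ 0.003484 knot (4 s.f.). Final answer: 0.003484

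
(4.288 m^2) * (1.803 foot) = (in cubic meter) 4.288 m^2 is already in m^2. 1 foot = 0.3048 m, so 1.803 foot = 1.803 * 0.3048 = 0.5495544 m. Combine: 4.288 m^2 * 0.5495544 m = 2.3564893 m^3. 2.3564893 m^3 = 2.3564893 cubic meter ≈ 2.356 cubic meter (4 s.f.). Final answer: 2.356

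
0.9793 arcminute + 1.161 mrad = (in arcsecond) 298.2. Check: 1 arcminute = 0.00029088821 rad, so 0.9793 arcminute = 0.9793 * 0.00029088821 = 0.00028486682 rad. 1 mrad = 0.001 rad, so 1.161 mrad = 1.161 * 0.001 = 0.001161 rad. Sum: 0.00028486682 + 0.001161 = 0.0014458668 rad. 1 arcsecond = 4.8481368e-06 rad, so 0.0014458668 rad = 0.0014458668 / 4.8481368e-06 = 298.23144 arcsecond ≈ 298.2 arcsecond (4 s.f.).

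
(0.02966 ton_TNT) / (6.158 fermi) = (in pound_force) 4.53e+21. Check: 1 ton_TNT = 4.184e+09 J, so 0.02966 ton_TNT = 0.02966 * 4.184e+09 = 1.2409744e+08 J. 1 fermi = 1e-15 m, so 6.158 fermi = 6.158 * 1e-15 = 6.158e-15 m. Combine: 1.2409744e+08 J / 6.158e-15 m = 2.0152231e+22 N. 1 pound_force = 4.4482216 N, so 2.0152231e+22 N = 2.0152231e+22 / 4.4482216 = 4.5304018e+21 pound_force ≈ 4.53e+21 pound_force (4 s.f.).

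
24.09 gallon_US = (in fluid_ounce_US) 1 gallon_US = 0.0037854118 m^3, so 24.09 gallon_US = 24.09 * 0.0037854118 = 0.09119057 m^3. 1 fluid_ounce_US = 2.957353e-05 m^3, so 0.09119057 m^3 = 0.09119057 / 2.957353e-05 = 3083.52 fluid_ounce_US ≈ 3084 fluid_ounce_US (4 s.f.). Final answer: 3084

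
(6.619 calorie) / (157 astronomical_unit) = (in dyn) 1.179e-07. Check: 1 calorie = 4.184 J, so 6.619 calorie = 6.619 * 4.184 = 27.693896 J. 1 astronomical_unit = 1.4959787e+11 m, so 157 astronomical_unit = 157 * 1.4959787e+11 = 2.3486866e+13 m. Combine: 27.693896 J / 2.3486866e+13 m = 1.1791227e-12 N. 1 dyn = 1e-05 N, so 1.1791227e-12 N = 1.1791227e-12 / 1e-05 = 1.1791227e-07 dyn ≈ 1.179e-07 dyn (4 s.f.).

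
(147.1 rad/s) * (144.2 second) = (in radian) 147.1 rad/s is already in rad/s. 144.2 second = 144.2 s. Combine: 147.1 rad/s * 144.2 s = 21211.82 rad. 21211.82 rad = 21211.82 radian ≈ 2.121e+04 radian (4 s.f.). Final answer: 2.121e+04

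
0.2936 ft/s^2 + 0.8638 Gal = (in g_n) 1 ft/s^2 = 0.3048 m/s^2, so 0.2936 ft/s^2 = 0.2936 * 0.3048 = 0.08948928 m/s^2. 1 Gal = 0.01 m/s^2, so 0.8638 Gal = 0.8638 * 0.01 = 0.008638 m/s^2. Sum: 0.08948928 + 0.008638 = 0.09812728 m/s^2. 1 g_n = 9.80665 m/s^2, so 0.09812728 m/s^2 = 0.09812728 / 9.80665 = 0.010006198 g_n ≈ 0.01001 g_n (4 s.f.). Final answer: 0.01001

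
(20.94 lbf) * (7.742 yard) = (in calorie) 157.6. Check: 1 lbf = 4.4482216 N, so 20.94 lbf = 20.94 * 4.4482216 = 93.145761 N. 1 yard = 0.9144 m, so 7.742 yard = 7.742 * 0.9144 = 7.0792848 m. Combine: 93.145761 N * 7.0792848 m = 659.40537 J. 1 calorie = 4.184 J, so 659.40537 J = 659.40537 / 4.184 = 157.60167 calorie ≈ 157.6 calorie (4 s.f.).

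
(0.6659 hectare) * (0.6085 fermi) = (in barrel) 2.549e-11. Check: 1 hectare = 10000 m^2, so 0.6659 hectare = 0.6659 * 10000 = 6659 m^2. 1 fermi = 1e-15 m, so 0.6085 fermi = 0.6085 * 1e-15 = 6.085e-16 m. Combine: 6659 m^2 * 6.085e-16 m = 4.0520015e-12 m^3. 1 barrel = 0.15898729 m^3, so 4.0520015e-12 m^3 = 4.0520015e-12 / 0.15898729 = 2.5486323e-11 barrel ≈ 2.549e-11 barrel (4 s.f.).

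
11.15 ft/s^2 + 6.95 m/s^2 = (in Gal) 1 ft/s^2 = 0.3048 m/s^2, so 11.15 ft/s^2 = 11.15 * 0.3048 = 3.39852 m/s^2. 6.95 m/s^2 is already in m/s^2. Sum: 3.39852 + 6.95 = 10.34852 m/s^2. 1 Gal = 0.01 m/s^2, so 10.34852 m/s^2 = 10.34852 / 0.01 = 1034.852 Gal ≈ 1035 Gal (4 s.f.). Final answer: 1035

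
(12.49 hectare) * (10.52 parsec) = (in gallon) 1 hectare = 10000 m^2, so 12.49 hectare = 12.49 * 10000 = 124900 m^2. 1 parsec = 3.0856776e+16 m, so 10.52 parsec = 10.52 * 3.0856776e+16 = 3.2461328e+17 m. Combine: 124900 m^2 * 3.2461328e+17 m = 4.0544199e+22 m^3. 1 gallon = 0.0037854118 m^3, so 4.0544199e+22 m^3 = 4.0544199e+22 / 0.0037854118 = 1.0710644e+25 gallon ≈ 1.071e+25 gallon (4 s.f.). Final answer: 1.071e+25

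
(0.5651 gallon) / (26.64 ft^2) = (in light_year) 9.136e-20. Check: 1 gallon = 0.0037854118 m^3, so 0.5651 gallon = 0.5651 * 0.0037854118 = 0.0021391362 m^3. 1 ft^2 = 0.09290304 m^2, so 26.64 ft^2 = 26.64 * 0.09290304 = 2.474937 m^2. Combine: 0.0021391362 m^3 / 2.474937 m^2 = 0.00086431946 m. 1 light_year = 9.4607305e+15 m, so 0.00086431946 m = 0.00086431946 / 9.4607305e+15 = 9.1358639e-20 light_year ≈ 9.136e-20 light_year (4 s.f.).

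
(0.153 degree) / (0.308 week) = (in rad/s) 1.434e-08. Check: 1 degree = 0.017453293 rad, so 0.153 degree = 0.153 * 0.017453293 = 0.0026703538 rad. 1 week = 604800 s, so 0.308 week = 0.308 * 604800 = 186278.4 s. Combine: 0.0026703538 rad / 186278.4 s = 1.4335284e-08 rad/s. Result: 1.4335284e-08 rad/s ≈ 1.434e-08 rad/s (4 s.f.).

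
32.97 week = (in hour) 5539. Check: 1 week = 604800 s, so 32.97 week = 32.97 * 604800 = 19940256 s. 1 hour = 3600 s, so 19940256 s = 19940256 / 3600 = 5538.96 hour ≈ 5539 hour (4 s.f.).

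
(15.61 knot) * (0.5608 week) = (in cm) 1 knot = 0.51444444 m/s, so 15.61 knot = 15.61 * 0.51444444 = 8.0304778 m/s. 1 week = 604800 s, so 0.5608 week = 0.5608 * 604800 = 339171.84 s. Combine: 8.0304778 m/s * 339171.84 s = 2723711.9 m. 1 cm = 0.01 m, so 2723711.9 m = 2723711.9 / 0.01 = 2.7237119e+08 cm ≈ 2.724e+08 cm (4 s.f.). Final answer: 2.724e+08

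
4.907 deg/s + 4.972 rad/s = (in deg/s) 1 deg/s = 0.017453293 rad/s, so 4.907 deg/s = 4.907 * 0.017453293 = 0.085643306 rad/s. 4.972 rad/s is already in rad/s. Sum: 0.085643306 + 4.972 = 5.0576433 rad/s. 1 deg/s = 0.017453293 rad/s, so 5.0576433 rad/s = 5.0576433 / 0.017453293 = 289.78162 deg/s ≈ 289.8 deg/s (4 s.f.). Final answer: 289.8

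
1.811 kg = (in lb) 3.993. Check: 1 lb = 0.45359237 kg, so 1.811 kg = 1.811 / 0.45359237 = 3.9925716 lb ≈ 3.993 lb (4 s.f.).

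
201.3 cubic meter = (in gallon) 5.318e+04. Check: 201.3 cubic meter = 201.3 m^3. 1 gallon = 0.0037854118 m^3, so 201.3 m^3 = 201.3 / 0.0037854118 = 53177.834 gallon ≈ 5.318e+04 gallon (4 s.f.).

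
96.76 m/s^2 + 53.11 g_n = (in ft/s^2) 2026. Check: 96.76 m/s^2 is already in m/s^2. 1 g_n = 9.80665 m/s^2, so 53.11 g_n = 53.11 * 9.80665 = 520.83118 m/s^2. Sum: 96.76 + 520.83118 = 617.59118 m/s^2. 1 ft/s^2 = 0.3048 m/s^2, so 617.59118 m/s^2 = 617.59118 / 0.3048 = 2026.2178 ft/s^2 ≈ 2026 ft/s^2 (4 s.f.).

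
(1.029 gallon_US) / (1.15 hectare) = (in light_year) 1 gallon_US = 0.0037854118 m^3, so 1.029 gallon_US = 1.029 * 0.0037854118 = 0.0038951887 m^3. 1 hectare = 10000 m^2, so 1.15 hectare = 1.15 * 10000 = 11500 m^2. Combine: 0.0038951887 m^3 / 11500 m^2 = 3.3871206e-07 m. 1 light_year = 9.4607305e+15 m, so 3.3871206e-07 m = 3.3871206e-07 / 9.4607305e+15 = 3.5801893e-23 light_year ≈ 3.58e-23 light_year (4 s.f.). Final answer: 3.58e-23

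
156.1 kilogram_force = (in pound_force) 344.1. Check: 1 kilogram_force = 9.80665 N, so 156.1 kilogram_force = 156.1 * 9.80665 = 1530.8181 N. 1 pound_force = 4.4482216 N, so 1530.8181 N = 1530.8181 / 4.4482216 = 344.14159 pound_force ≈ 344.1 pound_force (4 s.f.).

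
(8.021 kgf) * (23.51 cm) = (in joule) 18.49. Check: 1 kgf = 9.80665 N, so 8.021 kgf = 8.021 * 9.80665 = 78.65914 N. 1 cm = 0.01 m, so 23.51 cm = 23.51 * 0.01 = 0.2351 m. Combine: 78.65914 N * 0.2351 m = 18.492764 J. 18.492764 J = 18.492764 joule ≈ 18.49 joule (4 s.f.).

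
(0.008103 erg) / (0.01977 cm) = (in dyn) 1 erg = 1e-07 J, so 0.008103 erg = 0.008103 * 1e-07 = 8.103e-10 J. 1 cm = 0.01 m, so 0.01977 cm = 0.01977 * 0.01 = 0.0001977 m. Combine: 8.103e-10 J / 0.0001977 m = 4.0986343e-06 N. 1 dyn = 1e-05 N, so 4.0986343e-06 N = 4.0986343e-06 / 1e-05 = 0.40986343 dyn ≈ 0.4099 dyn (4 s.f.). Final answer: 0.4099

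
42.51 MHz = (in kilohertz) 4.251e+04. Check: 1 MHz = 1000000 Hz, so 42.51 MHz = 42.51 * 1000000 = 42510000 Hz. 1 kilohertz = 1000 Hz, so 42510000 Hz = 42510000 / 1000 = 42510 kilohertz ≈ 4.251e+04 kilohertz (4 s.f.).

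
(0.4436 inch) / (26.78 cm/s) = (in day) 1 inch = 0.0254 m, so 0.4436 inch = 0.4436 * 0.0254 = 0.01126744 m. 1 cm/s = 0.01 m/s, so 26.78 cm/s = 26.78 * 0.01 = 0.2678 m/s. Combine: 0.01126744 m / 0.2678 m/s = 0.042074085 s. 1 day = 86400 s, so 0.042074085 s = 0.042074085 / 86400 = 4.8696858e-07 day ≈ 4.87e-07 day (4 s.f.). Final answer: 4.87e-07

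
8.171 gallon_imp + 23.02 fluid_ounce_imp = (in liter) 37.8. Check: 1 gallon_imp = 0.00454609 m^3, so 8.171 gallon_imp = 8.171 * 0.00454609 = 0.037146101 m^3. 1 fluid_ounce_imp = 2.8413063e-05 m^3, so 23.02 fluid_ounce_imp = 23.02 * 2.8413063e-05 = 0.0006540687 m^3. Sum: 0.037146101 + 0.0006540687 = 0.03780017 m^3. 1 liter = 0.001 m^3, so 0.03780017 m^3 = 0.03780017 / 0.001 = 37.80017 liter ≈ 37.8 liter (4 s.f.).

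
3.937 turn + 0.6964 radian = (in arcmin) 1 turn = 6.2831853 rad, so 3.937 turn = 3.937 * 6.2831853 = 24.736901 rad. 0.6964 radian = 0.6964 rad. Sum: 24.736901 + 0.6964 = 25.433301 rad. 1 arcmin = 0.00029088821 rad, so 25.433301 rad = 25.433301 / 0.00029088821 = 87433.247 arcmin ≈ 8.743e+04 arcmin (4 s.f.). Final answer: 8.743e+04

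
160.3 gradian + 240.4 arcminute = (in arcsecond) 5.338e+05. Check: 1 gradian = 0.015707963 rad, so 160.3 gradian = 160.3 * 0.015707963 = 2.5179865 rad. 1 arcminute = 0.00029088821 rad, so 240.4 arcminute = 240.4 * 0.00029088821 = 0.069929525 rad. Sum: 2.5179865 + 0.069929525 = 2.587916 rad. 1 arcsecond = 4.8481368e-06 rad, so 2.587916 rad = 2.587916 / 4.8481368e-06 = 533796 arcsecond ≈ 5.338e+05 arcsecond (4 s.f.).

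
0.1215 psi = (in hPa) 1 psi = 6894.7573 Pa, so 0.1215 psi = 0.1215 * 6894.7573 = 837.71301 Pa. 1 hPa = 100 Pa, so 837.71301 Pa = 837.71301 / 100 = 8.3771301 hPa ≈ 8.377 hPa (4 s.f.). Final answer: 8.377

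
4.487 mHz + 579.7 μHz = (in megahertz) 1 mHz = 0.001 Hz, so 4.487 mHz = 4.487 * 0.001 = 0.004487 Hz. 1 μHz = 1e-06 Hz, so 579.7 μHz = 579.7 * 1e-06 = 0.0005797 Hz. Sum: 0.004487 + 0.0005797 = 0.0050667 Hz. 1 megahertz = 1000000 Hz, so 0.0050667 Hz = 0.0050667 / 1000000 = 5.0667e-09 megahertz ≈ 5.067e-09 megahertz (4 s.f.). Final answer: 5.067e-09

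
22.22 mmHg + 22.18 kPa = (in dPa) 1 mmHg = 133.32237 Pa, so 22.22 mmHg = 22.22 * 133.32237 = 2962.423 Pa. 1 kPa = 1000 Pa, so 22.18 kPa = 22.18 * 1000 = 22180 Pa. Sum: 2962.423 + 22180 = 25142.423 Pa. 1 dPa = 0.1 Pa, so 25142.423 Pa = 25142.423 / 0.1 = 251424.23 dPa ≈ 2.514e+05 dPa (4 s.f.). Final answer: 2.514e+05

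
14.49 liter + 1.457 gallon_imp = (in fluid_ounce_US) 713.9. Check: 1 liter = 0.001 m^3, so 14.49 liter = 14.49 * 0.001 = 0.01449 m^3. 1 gallon_imp = 0.00454609 m^3, so 1.457 gallon_imp = 1.457 * 0.00454609 = 0.0066236531 m^3. Sum: 0.01449 + 0.0066236531 = 0.021113653 m^3. 1 fluid_ounce_US = 2.957353e-05 m^3, so 0.021113653 m^3 = 0.021113653 / 2.957353e-05 = 713.93755 fluid_ounce_US ≈ 713.9 fluid_ounce_US (4 s.f.).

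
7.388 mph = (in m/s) 3.303. Check: 1 mph = 0.44704 m/s, so 7.388 mph = 7.388 * 0.44704 = 3.3027315 m/s. Result: 3.3027315 m/s ≈ 3.303 m/s (4 s.f.).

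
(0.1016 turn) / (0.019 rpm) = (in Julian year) 1 turn = 6.2831853 rad, so 0.1016 turn = 0.1016 * 6.2831853 = 0.63837163 rad. 1 rpm = 0.10471976 rad/s, so 0.019 rpm = 0.019 * 0.10471976 = 0.0019896753 rad/s. Combine: 0.63837163 rad / 0.0019896753 rad/s = 320.84211 s. 1 Julian year = 31557600 s, so 320.84211 s = 320.84211 / 31557600 = 1.0166873e-05 Julian year ≈ 1.017e-05 Julian year (4 s.f.). Final answer: 1.017e-05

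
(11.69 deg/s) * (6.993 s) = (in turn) 1 deg/s = 0.017453293 rad/s, so 11.69 deg/s = 11.69 * 0.017453293 = 0.20402899 rad/s. 6.993 s is already in s. Combine: 0.20402899 rad/s * 6.993 s = 1.4267747 rad. 1 turn = 6.2831853 rad, so 1.4267747 rad = 1.4267747 / 6.2831853 = 0.22707825 turn ≈ 0.2271 turn (4 s.f.). Final answer: 0.2271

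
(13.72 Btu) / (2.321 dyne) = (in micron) 6.237e+14. Check: 1 Btu = 1055.0559 J, so 13.72 Btu = 13.72 * 1055.0559 = 14475.366 J. 1 dyne = 1e-05 N, so 2.321 dyne = 2.321 * 1e-05 = 2.321e-05 N. Combine: 14475.366 J / 2.321e-05 N = 6.2366938e+08 m. 1 micron = 1e-06 m, so 6.2366938e+08 m = 6.2366938e+08 / 1e-06 = 6.2366938e+14 micron ≈ 6.237e+14 micron (4 s.f.).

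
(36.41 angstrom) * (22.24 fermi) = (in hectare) 8.098e-27. Check: 1 angstrom = 1e-10 m, so 36.41 angstrom = 36.41 * 1e-10 = 3.641e-09 m. 1 fermi = 1e-15 m, so 22.24 fermi = 22.24 * 1e-15 = 2.224e-14 m. Combine: 3.641e-09 m * 2.224e-14 m = 8.097584e-23 m^2. 1 hectare = 10000 m^2, so 8.097584e-23 m^2 = 8.097584e-23 / 10000 = 8.097584e-27 hectare ≈ 8.098e-27 hectare (4 s.f.).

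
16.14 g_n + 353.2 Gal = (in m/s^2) 161.8. Check: 1 g_n = 9.80665 m/s^2, so 16.14 g_n = 16.14 * 9.80665 = 158.27933 m/s^2. 1 Gal = 0.01 m/s^2, so 353.2 Gal = 353.2 * 0.01 = 3.532 m/s^2. Sum: 158.27933 + 3.532 = 161.81133 m/s^2. Result: 161.81133 m/s^2 ≈ 161.8 m/s^2 (4 s.f.).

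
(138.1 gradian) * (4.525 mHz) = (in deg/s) 0.5624. Check: 1 gradian = 0.015707963 rad, so 138.1 gradian = 138.1 * 0.015707963 = 2.1692697 rad. 1 mHz = 0.001 Hz, so 4.525 mHz = 4.525 * 0.001 = 0.004525 Hz. Combine: 2.1692697 rad * 0.004525 Hz = 0.0098159455 rad/s. 1 deg/s = 0.017453293 rad/s, so 0.0098159455 rad/s = 0.0098159455 / 0.017453293 = 0.56241225 deg/s ≈ 0.5624 deg/s (4 s.f.).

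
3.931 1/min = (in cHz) 1 1/min = 0.016666667 Hz, so 3.931 1/min = 3.931 * 0.016666667 = 0.065516667 Hz. 1 cHz = 0.01 Hz, so 0.065516667 Hz = 0.065516667 / 0.01 = 6.5516667 cHz ≈ 6.552 cHz (4 s.f.). Final answer: 6.552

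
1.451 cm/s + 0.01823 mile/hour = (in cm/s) 2.266. Check: 1 cm/s = 0.01 m/s, so 1.451 cm/s = 1.451 * 0.01 = 0.01451 m/s. 1 mile/hour = 0.44704 m/s, so 0.01823 mile/hour = 0.01823 * 0.44704 = 0.0081495392 m/s. Sum: 0.01451 + 0.0081495392 = 0.022659539 m/s. 1 cm/s = 0.01 m/s, so 0.022659539 m/s = 0.022659539 / 0.01 = 2.2659539 cm/s ≈ 2.266 cm/s (4 s.f.).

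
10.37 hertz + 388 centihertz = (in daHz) 1.425. Check: 10.37 hertz = 10.37 Hz. 1 centihertz = 0.01 Hz, so 388 centihertz = 388 * 0.01 = 3.88 Hz. Sum: 10.37 + 3.88 = 14.25 Hz. 1 daHz = 10 Hz, so 14.25 Hz = 14.25 / 10 = 1.425 daHz.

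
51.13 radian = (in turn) 8.138. Check: 51.13 radian = 51.13 rad. 1 turn = 6.2831853 rad, so 51.13 rad = 51.13 / 6.2831853 = 8.1375922 turn ≈ 8.138 turn (4 s.f.).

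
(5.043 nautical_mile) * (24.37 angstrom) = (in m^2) 2.276e-05. Check: 1 nautical_mile = 1852 m, so 5.043 nautical_mile = 5.043 * 1852 = 9339.636 m. 1 angstrom = 1e-10 m, so 24.37 angstrom = 24.37 * 1e-10 = 2.437e-09 m. Combine: 9339.636 m * 2.437e-09 m = 2.2760693e-05 m^2. Result: 2.2760693e-05 m^2 ≈ 2.276e-05 m^2 (4 s.f.).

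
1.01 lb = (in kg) 1 lb = 0.45359237 kg, so 1.01 lb = 1.01 * 0.45359237 = 0.45812829 kg. Result: 0.45812829 kg ≈ 0.4581 kg (4 s.f.). Final answer: 0.4581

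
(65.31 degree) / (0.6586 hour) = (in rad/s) 0.0004808. Check: 1 degree = 0.017453293 rad, so 65.31 degree = 65.31 * 0.017453293 = 1.1398745 rad. 1 hour = 3600 s, so 0.6586 hour = 0.6586 * 3600 = 2370.96 s. Combine: 1.1398745 rad / 2370.96 s = 0.00048076498 rad/s. Result: 0.00048076498 rad/s ≈ 0.0004808 rad/s (4 s.f.).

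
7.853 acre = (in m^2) 1 acre = 4046.8564 m^2, so 7.853 acre = 7.853 * 4046.8564 = 31779.963 m^2. Result: 31779.963 m^2 ≈ 3.178e+04 m^2 (4 s.f.). Final answer: 3.178e+04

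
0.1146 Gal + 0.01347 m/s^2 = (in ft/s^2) 1 Gal = 0.01 m/s^2, so 0.1146 Gal = 0.1146 * 0.01 = 0.001146 m/s^2. 0.01347 m/s^2 is already in m/s^2. Sum: 0.001146 + 0.01347 = 0.014616 m/s^2. 1 ft/s^2 = 0.3048 m/s^2, so 0.014616 m/s^2 = 0.014616 / 0.3048 = 0.047952756 ft/s^2 ≈ 0.04795 ft/s^2 (4 s.f.). Final answer: 0.04795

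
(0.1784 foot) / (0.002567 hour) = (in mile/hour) 0.01316. Check: 1 foot = 0.3048 m, so 0.1784 foot = 0.1784 * 0.3048 = 0.05437632 m. 1 hour = 3600 s, so 0.002567 hour = 0.002567 * 3600 = 9.2412 s. Combine: 0.05437632 m / 9.2412 s = 0.0058841189 m/s. 1 mile/hour = 0.44704 m/s, so 0.0058841189 m/s = 0.0058841189 / 0.44704 = 0.013162399 mile/hour ≈ 0.01316 mile/hour (4 s.f.).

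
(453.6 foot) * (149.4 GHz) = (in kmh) 1 foot = 0.3048 m, so 453.6 foot = 453.6 * 0.3048 = 138.25728 m. 1 GHz = 1e+09 Hz, so 149.4 GHz = 149.4 * 1e+09 = 1.494e+11 Hz. Combine: 138.25728 m * 1.494e+11 Hz = 2.0655638e+13 m/s. 1 kmh = 0.27777778 m/s, so 2.0655638e+13 m/s = 2.0655638e+13 / 0.27777778 = 7.4360295e+13 kmh ≈ 7.436e+13 kmh (4 s.f.). Final answer: 7.436e+13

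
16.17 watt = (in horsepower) 16.17 watt = 16.17 W. 1 horsepower = 745.69987 W, so 16.17 W = 16.17 / 745.69987 = 0.021684327 horsepower ≈ 0.02168 horsepower (4 s.f.). Final answer: 0.02168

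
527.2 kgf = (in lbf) 1 kgf = 9.80665 N, so 527.2 kgf = 527.2 * 9.80665 = 5170.0659 N. 1 lbf = 4.4482216 N, so 5170.0659 N = 5170.0659 / 4.4482216 = 1162.277 lbf ≈ 1162 lbf (4 s.f.). Final answer: 1162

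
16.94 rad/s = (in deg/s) 1 deg/s = 0.017453293 rad/s, so 16.94 rad/s = 16.94 / 0.017453293 = 970.5905 deg/s ≈ 970.6 deg/s (4 s.f.). Final answer: 970.6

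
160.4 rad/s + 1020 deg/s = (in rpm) 1702. Check: 160.4 rad/s is already in rad/s. 1 deg/s = 0.017453293 rad/s, so 1020 deg/s = 1020 * 0.017453293 = 17.802358 rad/s. Sum: 160.4 + 17.802358 = 178.20236 rad/s. 1 rpm = 0.10471976 rad/s, so 178.20236 rad/s = 178.20236 / 0.10471976 = 1701.7072 rpm ≈ 1702 rpm (4 s.f.).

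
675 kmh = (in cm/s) 1 kmh = 0.27777778 m/s, so 675 kmh = 675 * 0.27777778 = 187.5 m/s. 1 cm/s = 0.01 m/s, so 187.5 m/s = 187.5 / 0.01 = 18750 cm/s ≈ 1.875e+04 cm/s (4 s.f.). Final answer: 1.875e+04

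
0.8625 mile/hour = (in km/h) 1.388. Check: 1 mile/hour = 0.44704 m/s, so 0.8625 mile/hour = 0.8625 * 0.44704 = 0.385572 m/s. 1 km/h = 0.27777778 m/s, so 0.385572 m/s = 0.385572 / 0.27777778 = 1.3880592 km/h ≈ 1.388 km/h (4 s.f.).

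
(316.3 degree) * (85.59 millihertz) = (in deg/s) 1 degree = 0.017453293 rad, so 316.3 degree = 316.3 * 0.017453293 = 5.5204764 rad. 1 millihertz = 0.001 Hz, so 85.59 millihertz = 85.59 * 0.001 = 0.08559 Hz. Combine: 5.5204764 rad * 0.08559 Hz = 0.47249758 rad/s. 1 deg/s = 0.017453293 rad/s, so 0.47249758 rad/s = 0.47249758 / 0.017453293 = 27.072117 deg/s ≈ 27.07 deg/s (4 s.f.). Final answer: 27.07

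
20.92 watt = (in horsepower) 0.02805. Check: 20.92 watt = 20.92 W. 1 horsepower = 745.69987 W, so 20.92 W = 20.92 / 745.69987 = 0.028054182 horsepower ≈ 0.02805 horsepower (4 s.f.).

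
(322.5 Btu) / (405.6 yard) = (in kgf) 1 Btu = 1055.0559 J, so 322.5 Btu = 322.5 * 1055.0559 = 340255.51 J. 1 yard = 0.9144 m, so 405.6 yard = 405.6 * 0.9144 = 370.88064 m. Combine: 340255.51 J / 370.88064 m = 917.42592 N. 1 kgf = 9.80665 N, so 917.42592 N = 917.42592 / 9.80665 = 93.551409 kgf ≈ 93.55 kgf (4 s.f.). Final answer: 93.55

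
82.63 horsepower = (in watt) 1 horsepower = 745.69987 W, so 82.63 horsepower = 82.63 * 745.69987 = 61617.18 W. 61617.18 W = 61617.18 watt ≈ 6.162e+04 watt (4 s.f.). Final answer: 6.162e+04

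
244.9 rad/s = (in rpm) 1 rpm = 0.10471976 rad/s, so 244.9 rad/s = 244.9 / 0.10471976 = 2338.6227 rpm ≈ 2339 rpm (4 s.f.). Final answer: 2339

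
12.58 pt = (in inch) 1 pt = 0.00035277778 m, so 12.58 pt = 12.58 * 0.00035277778 = 0.0044379444 m. 1 inch = 0.0254 m, so 0.0044379444 m = 0.0044379444 / 0.0254 = 0.17472222 inch ≈ 0.1747 inch (4 s.f.). Final answer: 0.1747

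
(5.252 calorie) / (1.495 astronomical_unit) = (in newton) 9.825e-11. Check: 1 calorie = 4.184 J, so 5.252 calorie = 5.252 * 4.184 = 21.974368 J. 1 astronomical_unit = 1.4959787e+11 m, so 1.495 astronomical_unit = 1.495 * 1.4959787e+11 = 2.2364882e+11 m. Combine: 21.974368 J / 2.2364882e+11 m = 9.8253898e-11 N. 9.8253898e-11 N = 9.8253898e-11 newton ≈ 9.825e-11 newton (4 s.f.).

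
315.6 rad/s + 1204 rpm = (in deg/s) 2.531e+04. Check: 315.6 rad/s is already in rad/s. 1 rpm = 0.10471976 rad/s, so 1204 rpm = 1204 * 0.10471976 = 126.08259 rad/s. Sum: 315.6 + 126.08259 = 441.68259 rad/s. 1 deg/s = 0.017453293 rad/s, so 441.68259 rad/s = 441.68259 / 0.017453293 = 25306.548 deg/s ≈ 2.531e+04 deg/s (4 s.f.).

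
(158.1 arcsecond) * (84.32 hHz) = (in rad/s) 1 arcsecond = 4.8481368e-06 rad, so 158.1 arcsecond = 158.1 * 4.8481368e-06 = 0.00076649043 rad. 1 hHz = 100 Hz, so 84.32 hHz = 84.32 * 100 = 8432 Hz. Combine: 0.00076649043 rad * 8432 Hz = 6.4630473 rad/s. Result: 6.4630473 rad/s ≈ 6.463 rad/s (4 s.f.). Final answer: 6.463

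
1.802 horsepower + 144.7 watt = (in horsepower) 1 horsepower = 745.69987 W, so 1.802 horsepower = 1.802 * 745.69987 = 1343.7512 W. 144.7 watt = 144.7 W. Sum: 1343.7512 + 144.7 = 1488.4512 W. 1 horsepower = 745.69987 W, so 1488.4512 W = 1488.4512 / 745.69987 = 1.9960459 horsepower ≈ 1.996 horsepower (4 s.f.). Final answer: 1.996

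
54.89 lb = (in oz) 1 lb = 0.45359237 kg, so 54.89 lb = 54.89 * 0.45359237 = 24.897685 kg. 1 oz = 0.028349523 kg, so 24.897685 kg = 24.897685 / 0.028349523 = 878.24 oz ≈ 878.2 oz (4 s.f.). Final answer: 878.2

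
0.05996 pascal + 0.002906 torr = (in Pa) 0.05996 pascal = 0.05996 Pa. 1 torr = 133.32237 Pa, so 0.002906 torr = 0.002906 * 133.32237 = 0.3874348 Pa. Sum: 0.05996 + 0.3874348 = 0.4473948 Pa. Result: 0.4473948 Pa ≈ 0.4474 Pa (4 s.f.). Final answer: 0.4474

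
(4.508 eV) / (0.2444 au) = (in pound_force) 4.441e-30. Check: 1 eV = 1.6021766e-19 J, so 4.508 eV = 4.508 * 1.6021766e-19 = 7.2226123e-19 J. 1 au = 1.4959787e+11 m, so 0.2444 au = 0.2444 * 1.4959787e+11 = 3.656172e+10 m. Combine: 7.2226123e-19 J / 3.656172e+10 m = 1.9754575e-29 N. 1 pound_force = 4.4482216 N, so 1.9754575e-29 N = 1.9754575e-29 / 4.4482216 = 4.4410051e-30 pound_force ≈ 4.441e-30 pound_force (4 s.f.).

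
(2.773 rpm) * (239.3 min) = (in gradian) 1 rpm = 0.10471976 rad/s, so 2.773 rpm = 2.773 * 0.10471976 = 0.29038788 rad/s. 1 min = 60 s, so 239.3 min = 239.3 * 60 = 14358 s. Combine: 0.29038788 rad/s * 14358 s = 4169.3892 rad. 1 gradian = 0.015707963 rad, so 4169.3892 rad = 4169.3892 / 0.015707963 = 265431.56 gradian ≈ 2.654e+05 gradian (4 s.f.). Final answer: 2.654e+05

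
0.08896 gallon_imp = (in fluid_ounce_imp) 1 gallon_imp = 0.00454609 m^3, so 0.08896 gallon_imp = 0.08896 * 0.00454609 = 0.00040442017 m^3. 1 fluid_ounce_imp = 2.8413063e-05 m^3, so 0.00040442017 m^3 = 0.00040442017 / 2.8413063e-05 = 14.2336 fluid_ounce_imp ≈ 14.23 fluid_ounce_imp (4 s.f.). Final answer: 14.23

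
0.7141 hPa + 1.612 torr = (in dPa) 2863. Check: 1 hPa = 100 Pa, so 0.7141 hPa = 0.7141 * 100 = 71.41 Pa. 1 torr = 133.32237 Pa, so 1.612 torr = 1.612 * 133.32237 = 214.91566 Pa. Sum: 71.41 + 214.91566 = 286.32566 Pa. 1 dPa = 0.1 Pa, so 286.32566 Pa = 286.32566 / 0.1 = 2863.2566 dPa ≈ 2863 dPa (4 s.f.).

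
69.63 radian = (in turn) 11.08. Check: 69.63 radian = 69.63 rad. 1 turn = 6.2831853 rad, so 69.63 rad = 69.63 / 6.2831853 = 11.081959 turn ≈ 11.08 turn (4 s.f.).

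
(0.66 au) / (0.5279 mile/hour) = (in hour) 1.162e+08. Check: 1 au = 1.4959787e+11 m, so 0.66 au = 0.66 * 1.4959787e+11 = 9.8734595e+10 m. 1 mile/hour = 0.44704 m/s, so 0.5279 mile/hour = 0.5279 * 0.44704 = 0.23599242 m/s. Combine: 9.8734595e+10 m / 0.23599242 m/s = 4.1838037e+11 s. 1 hour = 3600 s, so 4.1838037e+11 s = 4.1838037e+11 / 3600 = 1.1621677e+08 hour ≈ 1.162e+08 hour (4 s.f.).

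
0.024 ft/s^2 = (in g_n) 0.0007459. Check: 1 ft/s^2 = 0.3048 m/s^2, so 0.024 ft/s^2 = 0.024 * 0.3048 = 0.0073152 m/s^2. 1 g_n = 9.80665 m/s^2, so 0.0073152 m/s^2 = 0.0073152 / 9.80665 = 0.0007459428 g_n ≈ 0.0007459 g_n (4 s.f.).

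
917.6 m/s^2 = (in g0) 1 g0 = 9.80665 m/s^2, so 917.6 m/s^2 = 917.6 / 9.80665 = 93.56916 g0 ≈ 93.57 g0 (4 s.f.). Final answer: 93.57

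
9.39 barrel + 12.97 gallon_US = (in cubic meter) 1 barrel = 0.15898729 m^3, so 9.39 barrel = 9.39 * 0.15898729 = 1.4928907 m^3. 1 gallon_US = 0.0037854118 m^3, so 12.97 gallon_US = 12.97 * 0.0037854118 = 0.049096791 m^3. Sum: 1.4928907 + 0.049096791 = 1.5419875 m^3. 1.5419875 m^3 = 1.5419875 cubic meter ≈ 1.542 cubic meter (4 s.f.). Final answer: 1.542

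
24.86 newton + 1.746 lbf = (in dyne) 3.263e+06. Check: 24.86 newton = 24.86 N. 1 lbf = 4.4482216 N, so 1.746 lbf = 1.746 * 4.4482216 = 7.7665949 N. Sum: 24.86 + 7.7665949 = 32.626595 N. 1 dyne = 1e-05 N, so 32.626595 N = 32.626595 / 1e-05 = 3262659.5 dyne ≈ 3.263e+06 dyne (4 s.f.).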